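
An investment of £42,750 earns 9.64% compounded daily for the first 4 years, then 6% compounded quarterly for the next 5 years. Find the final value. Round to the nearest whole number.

After 4 years at 9.64%: 42,750 × 1.4704214915 ≈ 62,860.5188.
Then 5 years at 6%: 62,860.5188 × 1.3468550066 ≈ 84,664.0044.

£84,664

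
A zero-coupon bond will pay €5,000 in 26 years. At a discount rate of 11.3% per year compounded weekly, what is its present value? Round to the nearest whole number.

Periodic rate = 11.3%/52 = 0.00217308; 1352 periods.
P = 5,000/(1 + 0.113/52)^1352 ≈ 5,000/18.81797193 ≈ 265.7034.

€266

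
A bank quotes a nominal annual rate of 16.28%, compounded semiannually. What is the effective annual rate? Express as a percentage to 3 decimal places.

16.943%

EAR = (1 + 16.28%/2)^2 − 1 = (1 + 0.0814)^2 − 1.
(1 + 0.0814)^2 ≈ 1.169426, so EAR ≈ 16.94260%.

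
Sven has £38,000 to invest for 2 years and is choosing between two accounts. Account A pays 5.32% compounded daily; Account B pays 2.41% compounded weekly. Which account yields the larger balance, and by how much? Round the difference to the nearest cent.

Account A, by £2,389.79

Account A growth factor: (1 + 0.0532/365)^730 ≈ 1.1122580705; balance ≈ 42,265.8067.
Account B growth factor: (1 + 0.0241/52)^104 ≈ 1.0493687932; balance ≈ 39,876.0141.
Account A is larger by 2,389.7925.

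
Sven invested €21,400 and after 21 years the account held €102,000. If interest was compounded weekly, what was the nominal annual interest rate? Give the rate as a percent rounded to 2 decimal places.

7.44%

The 1092-period growth factor is 102,000/21,400 = 4.76636.
r/52 = 4.76636^(1/1092) − 1 ≈ 0.00143104, so r ≈ 52·0.00143104 = 7.44142%.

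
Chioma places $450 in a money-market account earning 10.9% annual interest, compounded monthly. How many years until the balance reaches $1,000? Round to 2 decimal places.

7.36 years

We need (1 + 0.00908333)^(12t) = 2.2222, so 12t = ln 2.2222 / ln 1.009083 ≈ 88.3078.
t ≈ 88.3078/12 = 7.3590 years.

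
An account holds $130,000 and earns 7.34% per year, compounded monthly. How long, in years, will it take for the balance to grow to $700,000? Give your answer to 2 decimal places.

(1 + 0.00611667)^(12t) = 700,000/130,000 = 5.3846.
12t·ln(1 + 0.00611667) = ln(5.3846); 12t = 1.6835/0.00609804 ≈ 276.0800.
t ≈ 23.0067 years.

23.01 years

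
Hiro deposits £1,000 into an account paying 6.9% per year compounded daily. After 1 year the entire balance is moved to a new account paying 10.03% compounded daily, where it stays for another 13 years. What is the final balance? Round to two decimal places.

£3,946.05

After 1 years at 6.9%: 1,000 × 1.071429222 ≈ 1,071.4292.
Then 13 years at 10.03%: 1,071.4292 × 3.682975114 ≈ 3,946.0472.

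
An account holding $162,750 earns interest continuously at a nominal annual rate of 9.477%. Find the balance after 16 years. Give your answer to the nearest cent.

$741,396.29

A = P·e^(rt) = 162,750·e^(0.09477·16) = 162,750·e^1.51632.
e^1.51632 ≈ 4.55543032793, so A ≈ 741,396.2859.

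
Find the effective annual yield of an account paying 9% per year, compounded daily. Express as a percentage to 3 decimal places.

9.416%

EAR = (1 + 9%/365)^365 − 1 = (1 + 0.000246575)^365 − 1.
(1 + 0.000246575)^365 ≈ 1.094162, so EAR ≈ 9.41621%.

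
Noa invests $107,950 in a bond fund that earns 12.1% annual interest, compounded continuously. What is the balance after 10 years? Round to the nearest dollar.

A = P·e^(rt) = 107,950·e^(0.121·10) = 107,950·e^1.21.
e^1.21 ≈ 3.35348465255, so A ≈ 362,008.6682.

$362,009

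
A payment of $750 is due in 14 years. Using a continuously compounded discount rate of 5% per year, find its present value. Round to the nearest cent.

P = A·e^(−rt) = 750·e^(−0.7).
e^(−0.7) ≈ 0.496585304, so P ≈ 372.4390.

$372.44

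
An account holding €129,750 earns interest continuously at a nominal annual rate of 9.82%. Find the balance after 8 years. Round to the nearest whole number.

€284,636

A = P·e^(rt) = 129,750·e^(0.0982·8) = 129,750·e^0.7856.
e^0.7856 ≈ 2.19372277961, so A ≈ 284,635.5307.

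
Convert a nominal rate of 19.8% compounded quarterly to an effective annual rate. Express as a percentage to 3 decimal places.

One year is 4 periods at 0.0495 each: (1 + 0.0495)^4 ≈ 1.213193.
EAR = 1.213193 − 1 ≈ 21.31927%.

21.319%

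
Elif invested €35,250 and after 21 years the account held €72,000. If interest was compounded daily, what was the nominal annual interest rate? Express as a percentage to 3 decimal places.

3.401%

The 7665-period growth factor is 72,000/35,250 = 2.04255.
r/365 = 2.04255^(1/7665) − 1 ≈ 0.0000931812, so r ≈ 365·0.0000931812 = 3.40111%.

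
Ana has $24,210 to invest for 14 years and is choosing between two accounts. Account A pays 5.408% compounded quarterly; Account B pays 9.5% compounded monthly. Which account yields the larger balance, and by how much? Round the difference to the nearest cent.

Account A growth factor: (1 + 0.01352)^56 ≈ 2.1213390941; balance ≈ 51,357.6195.
Account B growth factor: (1 + 0.095/12)^168 ≈ 3.7612939658; balance ≈ 91,060.9269.
Account B is larger by 39,703.3074.

Account B, by $39,703.31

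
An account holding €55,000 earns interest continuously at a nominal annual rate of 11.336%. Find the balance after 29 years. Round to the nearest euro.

A = P·e^(rt) = 55,000·e^(0.11336·29) = 55,000·e^3.28744.
e^3.28744 ≈ 26.77423380863, so A ≈ 1,472,582.8595.

€1,472,583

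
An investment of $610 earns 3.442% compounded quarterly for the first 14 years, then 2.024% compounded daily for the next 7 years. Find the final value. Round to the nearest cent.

$1,135.64

Phase 1: 610·(1 + 0.008605)^56 ≈ 985.6265.
Phase 2: 985.6265·(1 + 0.02024/365)^2555 ≈ 1,135.6422.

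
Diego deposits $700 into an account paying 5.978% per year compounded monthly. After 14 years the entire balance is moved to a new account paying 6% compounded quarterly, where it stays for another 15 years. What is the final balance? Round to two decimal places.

After 14 years at 5.978%: 700 × 2.304450537 ≈ 1,613.1154.
Then 15 years at 6%: 1,613.1154 × 2.443219776 ≈ 3,941.1954.

$3,941.20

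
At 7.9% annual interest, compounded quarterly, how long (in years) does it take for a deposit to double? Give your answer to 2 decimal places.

8.86 years

(1 + 0.01975)^(4t) = 2.
4t = ln 2 / ln(1 + 0.01975) ≈ 0.69315/0.0195575 ≈ 35.4415.
t ≈ 8.8604.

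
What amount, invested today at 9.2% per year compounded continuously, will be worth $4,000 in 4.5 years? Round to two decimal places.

$2,644.00

P = A·e^(−rt) = 4,000·e^(−0.414).
e^(−0.414) ≈ 0.6610009513, so P ≈ 2,644.0038.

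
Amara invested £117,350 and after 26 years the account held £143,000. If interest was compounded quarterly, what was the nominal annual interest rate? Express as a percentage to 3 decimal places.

0.761%

(1 + r/4)^104 = 143,000/117,350 = 1.21858.
1 + r/4 = 1.21858^(1/104) ≈ 1.001903, so r/4 ≈ 0.00190261.
r ≈ 4·0.00190261 = 0.76105%.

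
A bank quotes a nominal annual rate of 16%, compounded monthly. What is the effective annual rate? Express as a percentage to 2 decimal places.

17.23%

One year is 12 periods at 0.0133333 each: (1 + 0.0133333)^12 ≈ 1.172271.
EAR = 1.172271 − 1 ≈ 17.22708%.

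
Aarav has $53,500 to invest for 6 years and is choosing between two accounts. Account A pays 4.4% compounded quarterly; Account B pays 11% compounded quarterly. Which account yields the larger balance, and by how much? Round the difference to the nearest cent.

A: (1 + 0.011)^24 ≈ 1.3002526099, so 53,500 × 1.3002526099 ≈ 69,563.5146.
B: (1 + 0.0275)^24 ≈ 1.91762610481, so 53,500 × 1.91762610481 ≈ 102,592.9966.
Difference ≈ 33,029.4820 in favor of B.

Account B, by $33,029.48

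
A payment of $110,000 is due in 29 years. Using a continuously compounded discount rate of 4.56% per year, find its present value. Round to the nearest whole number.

$29,314

P = A·e^(−rt) = 110,000·e^(−1.3224).
e^(−1.3224) ≈ 0.266494945976, so P ≈ 29,314.4441.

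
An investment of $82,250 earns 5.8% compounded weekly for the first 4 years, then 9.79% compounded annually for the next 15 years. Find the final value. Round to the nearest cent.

Phase 1: 82,250·(1 + 0.058/52)^208 ≈ 103,713.6878.
Phase 2: 103,713.6878·(1 + 0.0979)^15 ≈ 420,995.8874.

$420,995.89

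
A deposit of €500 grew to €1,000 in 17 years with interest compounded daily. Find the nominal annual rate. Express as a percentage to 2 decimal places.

(1 + r/365)^6205 = 1,000/500 = 2.
1 + r/365 = 2^(1/6205) ≈ 1.000112, so r/365 ≈ 0.000111714.
r ≈ 365·0.000111714 = 4.07756%.

4.08%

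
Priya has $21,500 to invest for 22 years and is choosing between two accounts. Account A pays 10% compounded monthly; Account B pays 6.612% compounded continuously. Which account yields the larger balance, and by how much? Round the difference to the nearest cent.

Account A growth factor: (1 + 0.1/12)^264 ≈ 8.94311482631; balance ≈ 192,276.9688.
Account B growth factor: e^(0.06612·22) = e^1.45464 ≈ 4.2829413292; balance ≈ 92,083.2386.
Account A is larger by 100,193.7302.

Account A, by $100,193.73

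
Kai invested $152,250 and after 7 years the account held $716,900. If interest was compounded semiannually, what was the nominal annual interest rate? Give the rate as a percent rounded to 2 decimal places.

(1 + r/2)^14 = 716,900/152,250 = 4.7087.
1 + r/2 = 4.7087^(1/14) ≈ 1.117029, so r/2 ≈ 0.117029.
r ≈ 2·0.117029 = 23.40576%.

23.41%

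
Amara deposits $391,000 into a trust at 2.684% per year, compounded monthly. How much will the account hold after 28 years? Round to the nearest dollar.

$828,311

Periodic rate = 2.684%/12 = 0.00223667; periods = 12·28 = 336.
A = 391,000·(1 + 0.02684/12)^336 ≈ 391,000·2.11844176356 ≈ 828,310.7296.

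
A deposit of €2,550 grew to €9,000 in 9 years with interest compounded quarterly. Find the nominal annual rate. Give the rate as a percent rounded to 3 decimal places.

14.261%

(1 + r/4)^36 = 9,000/2,550 = 3.52941.
1 + r/4 = 3.52941^(1/36) ≈ 1.035652, so r/4 ≈ 0.0356523.
r ≈ 4·0.0356523 = 14.26090%.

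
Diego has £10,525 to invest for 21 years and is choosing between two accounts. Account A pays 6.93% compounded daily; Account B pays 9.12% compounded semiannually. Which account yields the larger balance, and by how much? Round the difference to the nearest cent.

Account B, by £23,380.48

Account A growth factor: (1 + 0.0693/365)^7665 ≈ 4.2851770239; balance ≈ 45,101.4882.
Account B growth factor: (1 + 0.0456)^42 ≈ 6.5066003475; balance ≈ 68,481.9687.
Account B is larger by 23,380.4805.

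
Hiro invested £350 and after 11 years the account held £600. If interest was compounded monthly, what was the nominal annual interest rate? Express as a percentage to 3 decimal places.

4.910%

The 132-period growth factor is 600/350 = 1.71429.
r/12 = 1.71429^(1/132) − 1 ≈ 0.00409165, so r ≈ 12·0.00409165 = 4.90999%.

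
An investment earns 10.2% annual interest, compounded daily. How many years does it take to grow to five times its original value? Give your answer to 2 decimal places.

15.78 years

(1 + 0.000279452)^(365t) = 5.
365t = ln 5 / ln(1 + 0.000279452) ≈ 1.6094/0.000279413 ≈ 5760.0678.
t ≈ 15.7810.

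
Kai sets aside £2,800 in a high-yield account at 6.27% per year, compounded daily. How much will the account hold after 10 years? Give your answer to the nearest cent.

£5,241.28

Periodic rate = 6.27%/365 = 0.000171781; periods = 365·10 = 3650.
A = 2,800·(1 + 0.0627/365)^3650 ≈ 2,800·1.87188539 ≈ 5,241.2791.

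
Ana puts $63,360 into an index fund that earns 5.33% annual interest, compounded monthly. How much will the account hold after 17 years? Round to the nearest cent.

$156,479.72

Growth factor = (1 + 0.0533/12)^204 ≈ 2.46969248224.
A ≈ 63,360 × 2.46969248224 ≈ 156,479.7157.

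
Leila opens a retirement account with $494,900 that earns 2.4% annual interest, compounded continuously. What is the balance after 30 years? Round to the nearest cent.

A = P·e^(rt) = 494,900·e^(0.024·30) = 494,900·e^0.72.
e^0.72 ≈ 2.054433210644, so A ≈ 1,016,738.9959.

$1,016,739.00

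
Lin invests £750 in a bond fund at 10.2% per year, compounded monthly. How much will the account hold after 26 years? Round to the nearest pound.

Periodic rate = 10.2%/12 = 0.0085; periods = 12·26 = 312.
A = 750·(1 + 0.0085)^312 ≈ 750·14.024312977 ≈ 10,518.2347.

£10,518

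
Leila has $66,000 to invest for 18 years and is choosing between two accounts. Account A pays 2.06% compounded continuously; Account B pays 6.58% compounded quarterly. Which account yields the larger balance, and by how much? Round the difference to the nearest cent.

Account B, by $118,040.01

A: e^(0.0206·18) = e^0.3708 ≈ 1.4488932658, so 66,000 × 1.4488932658 ≈ 95,626.9555.
B: (1 + 0.01645)^72 ≈ 3.23737832373, so 66,000 × 3.23737832373 ≈ 213,666.9694.
Difference ≈ 118,040.0138 in favor of B.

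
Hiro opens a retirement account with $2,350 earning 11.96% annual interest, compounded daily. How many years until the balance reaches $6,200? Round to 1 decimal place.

We need (1 + 0.000327671)^(365t) = 2.6383, so 365t = ln 2.6383 / ln 1.000328 ≈ 2961.1782.
t ≈ 2961.1782/365 = 8.1128 years.

8.1 years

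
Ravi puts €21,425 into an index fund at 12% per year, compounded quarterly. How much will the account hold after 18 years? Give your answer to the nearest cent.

Growth factor = (1 + 0.03)^72 ≈ 8.40001726657.
A ≈ 21,425 × 8.40001726657 ≈ 179,970.3699.

€179,970.37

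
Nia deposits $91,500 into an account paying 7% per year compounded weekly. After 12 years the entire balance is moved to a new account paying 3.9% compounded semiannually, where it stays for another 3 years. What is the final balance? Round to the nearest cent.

After 12 years at 7%: 91,500 × 2.31505888215 ≈ 211,827.8877.
Then 3 years at 3.9%: 211,827.8877 × 1.12285423332 ≈ 237,851.8405.

$237,851.84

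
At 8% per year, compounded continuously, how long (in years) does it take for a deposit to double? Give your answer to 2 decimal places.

e^(0.08t) = 2, so 0.08t = ln 2 ≈ 0.69315.
t ≈ 0.69315/0.08 ≈ 8.6643.

8.66 years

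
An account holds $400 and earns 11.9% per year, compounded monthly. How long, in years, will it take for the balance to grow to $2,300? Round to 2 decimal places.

(1 + 0.00991667)^(12t) = 2,300/400 = 5.75.
12t·ln(1 + 0.00991667) = ln(5.75); 12t = 1.7492/0.00986782 ≈ 177.2631.
t ≈ 14.7719 years.

14.77 years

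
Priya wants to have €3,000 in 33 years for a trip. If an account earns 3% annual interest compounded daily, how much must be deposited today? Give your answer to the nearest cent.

Periodic rate = 3%/365 = 0.0000821918; 12045 periods.
P = 3,000/(1 + 0.03/365)^12045 ≈ 3,000/2.691124988 ≈ 1,114.7754.

€1,114.78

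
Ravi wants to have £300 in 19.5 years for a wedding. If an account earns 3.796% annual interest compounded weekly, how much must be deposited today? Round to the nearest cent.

£143.14

Growth factor = (1 + 0.00073)^1014 ≈ 2.09583062.
P = 300/2.09583062 ≈ 143.1413.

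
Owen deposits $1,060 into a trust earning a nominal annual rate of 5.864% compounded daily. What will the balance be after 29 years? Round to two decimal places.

$5,804.84

Growth factor = (1 + 0.05864/365)^10585 ≈ 5.476265611.
A ≈ 1,060 × 5.476265611 ≈ 5,804.8415.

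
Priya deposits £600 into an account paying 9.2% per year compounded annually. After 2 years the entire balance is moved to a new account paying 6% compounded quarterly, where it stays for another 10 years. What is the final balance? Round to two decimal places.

Phase 1: 600·(1 + 0.092)^2 ≈ 715.4784.
Phase 2: 715.4784·(1 + 0.015)^40 ≈ 1,297.8910.

£1,297.89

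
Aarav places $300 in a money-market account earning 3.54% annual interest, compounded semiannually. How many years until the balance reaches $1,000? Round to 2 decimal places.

We need (1 + 0.0177)^(2t) = 3.3333, so 2t = ln 3.3333 / ln 1.0177 ≈ 68.6213.
t ≈ 68.6213/2 = 34.3106 years.

34.31 years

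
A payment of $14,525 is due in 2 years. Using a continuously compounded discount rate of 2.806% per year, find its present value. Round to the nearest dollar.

$13,732

P = A·e^(−rt) = 14,525·e^(−0.05612).
e^(−0.05612) ≈ 0.945425678, so P ≈ 13,732.3080.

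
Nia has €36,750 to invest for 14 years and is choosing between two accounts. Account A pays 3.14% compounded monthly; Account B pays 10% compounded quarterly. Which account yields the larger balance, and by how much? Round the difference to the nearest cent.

Account B, by €89,478.79

Account A growth factor: (1 + 0.0314/12)^168 ≈ 1.5511953977; balance ≈ 57,006.4309.
Account B growth factor: (1 + 0.025)^56 ≈ 3.98599235992; balance ≈ 146,485.2192.
Account B is larger by 89,478.7884.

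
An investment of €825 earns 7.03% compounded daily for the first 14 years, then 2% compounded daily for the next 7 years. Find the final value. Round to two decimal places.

€2,538.90

Phase 1: 825·(1 + 0.0703/365)^5110 ≈ 2,207.2190.
Phase 2: 2,207.2190·(1 + 0.02/365)^2555 ≈ 2,538.8964.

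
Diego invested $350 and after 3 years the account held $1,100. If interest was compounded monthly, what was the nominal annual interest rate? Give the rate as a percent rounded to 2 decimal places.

38.78%

The 36-period growth factor is 1,100/350 = 3.14286.
r/12 = 3.14286^(1/36) − 1 ≈ 0.0323206, so r ≈ 12·0.0323206 = 38.78466%.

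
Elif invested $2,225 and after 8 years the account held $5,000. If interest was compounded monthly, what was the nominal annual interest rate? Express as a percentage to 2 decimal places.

(1 + r/12)^96 = 5,000/2,225 = 2.24719.
1 + r/12 = 2.24719^(1/96) ≈ 1.00847, so r/12 ≈ 0.00846984.
r ≈ 12·0.00846984 = 10.16381%.

10.16%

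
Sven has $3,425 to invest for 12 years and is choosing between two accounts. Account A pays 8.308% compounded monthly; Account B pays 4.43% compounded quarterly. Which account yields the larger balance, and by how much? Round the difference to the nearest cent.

Account A growth factor: (1 + 0.08308/12)^144 ≈ 2.700737013; balance ≈ 9,250.0243.
Account B growth factor: (1 + 0.011075)^48 ≈ 1.6966875; balance ≈ 5,811.1547.
Account A is larger by 3,438.8696.

Account A, by $3,438.87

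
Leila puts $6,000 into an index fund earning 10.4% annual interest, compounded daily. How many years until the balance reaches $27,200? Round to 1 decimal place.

We need (1 + 0.000284932)^(365t) = 4.5333, so 365t = ln 4.5333 / ln 1.000285 ≈ 5305.3902.
t ≈ 5305.3902/365 = 14.5353 years.

14.5 years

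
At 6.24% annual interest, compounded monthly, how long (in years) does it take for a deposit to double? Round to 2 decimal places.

11.14 years

(1 + 0.0052)^(12t) = 2.
12t = ln 2 / ln(1 + 0.0052) ≈ 0.69315/0.00518653 ≈ 133.6438.
t ≈ 11.1370.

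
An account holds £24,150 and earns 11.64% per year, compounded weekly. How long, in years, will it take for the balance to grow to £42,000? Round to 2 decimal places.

We need (1 + 0.00223846)^(52t) = 1.7391, so 52t = ln 1.7391 / ln 1.002238 ≈ 247.4934.
t ≈ 247.4934/52 = 4.7595 years.

4.76 years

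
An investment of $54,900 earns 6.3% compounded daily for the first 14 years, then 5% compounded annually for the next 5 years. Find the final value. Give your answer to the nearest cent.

Phase 1: 54,900·(1 + 0.063/365)^5110 ≈ 132,613.2821.
Phase 2: 132,613.2821·(1 + 0.05)^5 ≈ 169,251.8869.

$169,251.89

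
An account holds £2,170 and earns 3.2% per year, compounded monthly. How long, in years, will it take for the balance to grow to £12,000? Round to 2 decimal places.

We need (1 + 0.00266667)^(12t) = 5.53, so 12t = ln 5.53 / ln 1.002667 ≈ 642.1720.
t ≈ 642.1720/12 = 53.5143 years.

53.51 years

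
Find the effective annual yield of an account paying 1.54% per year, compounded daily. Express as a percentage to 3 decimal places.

One year is 365 periods at 0.0000421918 each: (1 + 0.0000421918)^365 ≈ 1.015519.
EAR = 1.015519 − 1 ≈ 1.55189%.

1.552%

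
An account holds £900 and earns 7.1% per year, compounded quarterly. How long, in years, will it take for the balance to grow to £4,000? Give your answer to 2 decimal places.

21.20 years

We need (1 + 0.01775)^(4t) = 4.4444, so 4t = ln 4.4444 / ln 1.01775 ≈ 84.7805.
t ≈ 84.7805/4 = 21.1951 years.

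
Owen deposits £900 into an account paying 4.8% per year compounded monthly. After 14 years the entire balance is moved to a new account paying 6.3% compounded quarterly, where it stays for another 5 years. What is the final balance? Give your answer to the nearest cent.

After 14 years at 4.8%: 900 × 1.955526709 ≈ 1,759.9740.
Then 5 years at 6.3%: 1,759.9740 × 1.366899611 ≈ 2,405.7078.

£2,405.71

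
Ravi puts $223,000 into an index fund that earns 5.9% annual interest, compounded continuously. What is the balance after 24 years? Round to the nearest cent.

$918,894.92

A = P·e^(rt) = 223,000·e^(0.059·24) = 223,000·e^1.416.
e^1.416 ≈ 4.12060501137, so A ≈ 918,894.9175.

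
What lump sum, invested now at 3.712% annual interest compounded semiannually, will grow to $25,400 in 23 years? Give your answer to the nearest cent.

$10,900.57

Periodic rate = 3.712%/2 = 0.01856; 46 periods.
P = 25,400/(1 + 0.01856)^46 ≈ 25,400/2.3301526842 ≈ 10,900.5732.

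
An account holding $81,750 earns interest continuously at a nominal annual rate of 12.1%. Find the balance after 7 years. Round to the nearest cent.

$190,693.19

A = P·e^(rt) = 81,750·e^(0.121·7) = 81,750·e^0.847.
e^0.847 ≈ 2.33263842926, so A ≈ 190,693.1916.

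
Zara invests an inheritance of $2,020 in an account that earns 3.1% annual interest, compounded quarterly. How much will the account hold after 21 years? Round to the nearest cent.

Growth factor = (1 + 0.00775)^84 ≈ 1.912651183.
A ≈ 2,020 × 1.912651183 ≈ 3,863.5554.

$3,863.56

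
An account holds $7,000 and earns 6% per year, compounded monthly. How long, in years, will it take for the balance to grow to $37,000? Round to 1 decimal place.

27.8 years

(1 + 0.005)^(12t) = 37,000/7,000 = 5.2857.
12t·ln(1 + 0.005) = ln(5.2857); 12t = 1.665/0.00498754 ≈ 333.8334.
t ≈ 27.8194 years.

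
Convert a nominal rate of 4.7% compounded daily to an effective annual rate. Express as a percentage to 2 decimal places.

4.81%

EAR = (1 + 4.7%/365)^365 − 1 = (1 + 0.000128767)^365 − 1.
(1 + 0.000128767)^365 ≈ 1.048119, so EAR ≈ 4.81188%.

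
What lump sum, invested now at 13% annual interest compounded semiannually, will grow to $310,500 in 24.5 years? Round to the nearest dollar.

Growth factor = (1 + 0.065)^49 ≈ 21.8842053321.
P = 310,500/21.8842053321 ≈ 14,188.3151.

$14,188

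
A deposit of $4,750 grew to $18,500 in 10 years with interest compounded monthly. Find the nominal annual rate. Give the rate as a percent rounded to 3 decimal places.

13.674%

(1 + r/12)^120 = 18,500/4,750 = 3.89474.
1 + r/12 = 3.89474^(1/120) ≈ 1.011395, so r/12 ≈ 0.0113946.
r ≈ 12·0.0113946 = 13.67358%.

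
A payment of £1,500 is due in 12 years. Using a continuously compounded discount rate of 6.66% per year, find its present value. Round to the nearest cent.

P = A·e^(−rt) = 1,500·e^(−0.7992).
e^(−0.7992) ≈ 0.4496885711, so P ≈ 674.5329.

£674.53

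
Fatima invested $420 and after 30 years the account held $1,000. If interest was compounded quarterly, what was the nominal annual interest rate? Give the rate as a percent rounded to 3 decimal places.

The 120-period growth factor is 1,000/420 = 2.38095.
r/4 = 2.38095^(1/120) − 1 ≈ 0.00725536, so r ≈ 4·0.00725536 = 2.90215%.

2.902%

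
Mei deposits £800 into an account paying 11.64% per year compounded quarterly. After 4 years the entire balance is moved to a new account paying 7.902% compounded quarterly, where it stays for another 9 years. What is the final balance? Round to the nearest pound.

After 4 years at 11.64%: 800 × 1.582418134 ≈ 1,265.9345.
Then 9 years at 7.902%: 1,265.9345 × 2.022322261 ≈ 2,560.1275.

£2,560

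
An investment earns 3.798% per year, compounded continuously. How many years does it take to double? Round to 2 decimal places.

18.25 years

e^(0.03798t) = 2, so 0.03798t = ln 2 ≈ 0.69315.
t ≈ 0.69315/0.03798 ≈ 18.2503.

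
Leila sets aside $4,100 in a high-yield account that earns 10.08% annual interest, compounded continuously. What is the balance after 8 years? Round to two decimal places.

A = P·e^(rt) = 4,100·e^(0.1008·8) = 4,100·e^0.8064.
e^0.8064 ≈ 2.239830067, so A ≈ 9,183.3033.

$9,183.30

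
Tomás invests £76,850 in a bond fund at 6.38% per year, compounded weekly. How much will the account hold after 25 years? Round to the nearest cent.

£378,371.98

Periodic rate = 6.38%/52 = 0.00122692; periods = 52·25 = 1300.
A = 76,850·(1 + 0.0638/52)^1300 ≈ 76,850·4.92351313958 ≈ 378,371.9848.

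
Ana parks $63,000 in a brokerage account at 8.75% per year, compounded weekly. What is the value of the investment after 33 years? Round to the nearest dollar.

$1,128,007

Periodic rate = 8.75%/52 = 0.00168269; periods = 52·33 = 1716.
A = 63,000·(1 + 0.0875/52)^1716 ≈ 63,000·17.90488059857 ≈ 1,128,007.4777.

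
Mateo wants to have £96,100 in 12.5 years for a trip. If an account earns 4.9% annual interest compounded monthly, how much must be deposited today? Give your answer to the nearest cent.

Growth factor = (1 + 0.049/12)^150 ≈ 1.8427386706.
P = 96,100/1.8427386706 ≈ 52,150.6394.

£52,150.64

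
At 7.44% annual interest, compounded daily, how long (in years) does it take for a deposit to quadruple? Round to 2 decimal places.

(1 + 0.000203836)^(365t) = 4.
365t = ln 4 / ln(1 + 0.000203836) ≈ 1.3863/0.000203815 ≈ 6801.7340.
t ≈ 18.6349.

18.63 years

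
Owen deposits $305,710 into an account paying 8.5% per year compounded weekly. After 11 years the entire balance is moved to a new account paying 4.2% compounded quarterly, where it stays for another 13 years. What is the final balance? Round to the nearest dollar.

$1,339,467

After 11 years at 8.5%: 305,710 × 2.545269781877 ≈ 778,114.4250.
Then 13 years at 4.2%: 778,114.4250 × 1.721426674275 ≈ 1,339,466.9269.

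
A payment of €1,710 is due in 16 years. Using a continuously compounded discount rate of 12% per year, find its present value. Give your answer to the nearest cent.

P = A·e^(−rt) = 1,710·e^(−1.92).
e^(−1.92) ≈ 0.1466069621, so P ≈ 250.6979.

€250.70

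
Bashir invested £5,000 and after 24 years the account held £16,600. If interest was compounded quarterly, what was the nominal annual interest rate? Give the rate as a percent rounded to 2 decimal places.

5.03%

The 96-period growth factor is 16,600/5,000 = 3.32.
r/4 = 3.32^(1/96) − 1 ≈ 0.0125781, so r ≈ 4·0.0125781 = 5.03123%.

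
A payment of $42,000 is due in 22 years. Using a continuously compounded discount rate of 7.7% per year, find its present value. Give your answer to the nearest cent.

P = A·e^(−rt) = 42,000·e^(−1.694).
e^(−1.694) ≈ 0.18378292009, so P ≈ 7,718.8826.

$7,718.88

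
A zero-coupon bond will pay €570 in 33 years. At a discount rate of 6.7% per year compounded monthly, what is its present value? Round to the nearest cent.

€62.85

Periodic rate = 6.7%/12 = 0.00558333; 396 periods.
P = 570/(1 + 0.067/12)^396 ≈ 570/9.0688957 ≈ 62.8522.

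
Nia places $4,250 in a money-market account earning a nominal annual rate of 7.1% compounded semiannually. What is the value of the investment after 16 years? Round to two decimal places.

$12,977.54

Periodic rate = 7.1%/2 = 0.0355; periods = 2·16 = 32.
A = 4,250·(1 + 0.0355)^32 ≈ 4,250·3.0535378198 ≈ 12,977.5357.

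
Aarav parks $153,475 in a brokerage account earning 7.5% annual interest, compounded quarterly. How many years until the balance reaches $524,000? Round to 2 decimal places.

We need (1 + 0.01875)^(4t) = 3.4142, so 4t = ln 3.4142 / ln 1.01875 ≈ 66.1030.
t ≈ 66.1030/4 = 16.5257 years.

16.53 years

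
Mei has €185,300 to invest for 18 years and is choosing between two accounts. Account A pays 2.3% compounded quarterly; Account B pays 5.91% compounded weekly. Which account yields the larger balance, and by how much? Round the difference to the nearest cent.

Account A growth factor: (1 + 0.00575)^72 ≈ 1.5110643847; balance ≈ 280,000.2305.
Account B growth factor: (1 + 0.0591/52)^936 ≈ 2.89561039351; balance ≈ 536,556.6059.
Account B is larger by 256,556.3754.

Account B, by €256,556.38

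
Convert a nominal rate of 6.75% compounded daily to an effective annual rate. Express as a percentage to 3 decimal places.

EAR = (1 + 6.75%/365)^365 − 1 = (1 + 0.000184932)^365 − 1.
(1 + 0.000184932)^365 ≈ 1.069824, so EAR ≈ 6.98236%.

6.982%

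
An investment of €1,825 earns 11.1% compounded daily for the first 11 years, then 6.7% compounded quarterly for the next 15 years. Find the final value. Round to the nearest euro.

Phase 1: 1,825·(1 + 0.111/365)^4015 ≈ 6,186.6538.
Phase 2: 6,186.6538·(1 + 0.01675)^60 ≈ 16,761.2607.

€16,761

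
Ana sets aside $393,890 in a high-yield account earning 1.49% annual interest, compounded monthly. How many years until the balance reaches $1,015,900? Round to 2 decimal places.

We need (1 + 0.00124167)^(12t) = 2.5791, so 12t = ln 2.5791 / ln 1.001242 ≈ 763.5275.
t ≈ 763.5275/12 = 63.6273 years.

63.63 years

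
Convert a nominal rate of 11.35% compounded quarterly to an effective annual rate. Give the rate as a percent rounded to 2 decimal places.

One year is 4 periods at 0.028375 each: (1 + 0.028375)^4 ≈ 1.118423.
EAR = 1.118423 − 1 ≈ 11.84229%.

11.84%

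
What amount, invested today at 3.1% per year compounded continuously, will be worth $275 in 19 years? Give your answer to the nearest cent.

P = A·e^(−rt) = 275·e^(−0.589).
e^(−0.589) ≈ 0.554881889, so P ≈ 152.5925.

$152.59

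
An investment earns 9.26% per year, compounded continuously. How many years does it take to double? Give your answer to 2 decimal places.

e^(0.0926t) = 2, so 0.0926t = ln 2 ≈ 0.69315.
t ≈ 0.69315/0.0926 ≈ 7.4854.

7.49 years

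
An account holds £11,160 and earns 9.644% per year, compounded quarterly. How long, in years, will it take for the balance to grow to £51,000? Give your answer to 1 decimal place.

(1 + 0.02411)^(4t) = 51,000/11,160 = 4.5699.
4t·ln(1 + 0.02411) = ln(4.5699); 4t = 1.5195/0.0238239 ≈ 63.7799.
t ≈ 15.9450 years.

15.9 years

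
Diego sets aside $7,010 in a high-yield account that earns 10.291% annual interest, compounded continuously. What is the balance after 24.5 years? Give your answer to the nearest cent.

$87,237.36

A = P·e^(rt) = 7,010·e^(0.10291·24.5) = 7,010·e^2.521295.
e^2.521295 ≈ 12.444702122, so A ≈ 87,237.3619.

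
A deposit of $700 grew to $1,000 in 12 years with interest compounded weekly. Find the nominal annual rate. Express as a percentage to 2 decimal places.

The 624-period growth factor is 1,000/700 = 1.42857.
r/52 = 1.42857^(1/624) − 1 ≈ 0.000571758, so r ≈ 52·0.000571758 = 2.97314%.

2.97%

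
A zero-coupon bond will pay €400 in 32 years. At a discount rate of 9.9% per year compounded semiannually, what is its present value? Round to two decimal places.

Growth factor = (1 + 0.0495)^64 ≈ 22.0229933.
P = 400/22.0229933 ≈ 18.1628.

€18.16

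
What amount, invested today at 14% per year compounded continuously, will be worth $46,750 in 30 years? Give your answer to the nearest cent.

$701.04

P = A·e^(−rt) = 46,750·e^(−4.2).
e^(−4.2) ≈ 0.01499557682, so P ≈ 701.0432.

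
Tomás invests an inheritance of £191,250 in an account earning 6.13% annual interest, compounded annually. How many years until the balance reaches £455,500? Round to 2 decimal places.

14.59 years

(1 + 0.0613)^t = 455,500/191,250 = 2.3817.
t·ln(1 + 0.0613) = ln(2.3817); t = 0.86781/0.0594946 ≈ 14.5864.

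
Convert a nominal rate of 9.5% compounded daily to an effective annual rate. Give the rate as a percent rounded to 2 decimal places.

9.96%

One year is 365 periods at 0.000260274 each: (1 + 0.000260274)^365 ≈ 1.099645.
EAR = 1.099645 − 1 ≈ 9.96453%.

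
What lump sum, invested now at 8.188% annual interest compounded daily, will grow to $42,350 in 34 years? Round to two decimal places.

Growth factor = (1 + 0.08188/365)^12410 ≈ 16.177280021.
P = 42,350/16.177280021 ≈ 2,617.8690.

$2,617.87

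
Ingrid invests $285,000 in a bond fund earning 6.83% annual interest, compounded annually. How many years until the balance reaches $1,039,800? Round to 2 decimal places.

19.59 years

(1 + 0.0683)^t = 1,039,800/285,000 = 3.6484.
t·ln(1 + 0.0683) = ln(3.6484); t = 1.2943/0.0660686 ≈ 19.5902.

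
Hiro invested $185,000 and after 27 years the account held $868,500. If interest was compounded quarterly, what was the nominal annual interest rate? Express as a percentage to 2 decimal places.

The 108-period growth factor is 868,500/185,000 = 4.69459.
r/4 = 4.69459^(1/108) − 1 ≈ 0.0144216, so r ≈ 4·0.0144216 = 5.76865%.

5.77%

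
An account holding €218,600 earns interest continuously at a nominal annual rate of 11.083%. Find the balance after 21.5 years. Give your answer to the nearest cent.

€2,368,681.09

A = P·e^(rt) = 218,600·e^(0.11083·21.5) = 218,600·e^2.382845.
e^2.382845 ≈ 10.83568658165, so A ≈ 2,368,681.0867.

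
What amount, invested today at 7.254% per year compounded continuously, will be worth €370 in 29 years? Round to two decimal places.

€45.14

P = A·e^(−rt) = 370·e^(−2.10366).
e^(−2.10366) ≈ 0.122009057, so P ≈ 45.1434.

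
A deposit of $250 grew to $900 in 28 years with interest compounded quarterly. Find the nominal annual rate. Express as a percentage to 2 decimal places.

4.60%

(1 + r/4)^112 = 900/250 = 3.6.
1 + r/4 = 3.6^(1/112) ≈ 1.011503, so r/4 ≈ 0.0115026.
r ≈ 4·0.0115026 = 4.60102%.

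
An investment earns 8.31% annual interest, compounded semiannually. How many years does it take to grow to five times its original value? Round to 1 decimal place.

(1 + 0.04155)^(2t) = 5.
2t = ln 5 / ln(1 + 0.04155) ≈ 1.6094/0.04071 ≈ 39.5342.
t ≈ 19.7671.

19.8 years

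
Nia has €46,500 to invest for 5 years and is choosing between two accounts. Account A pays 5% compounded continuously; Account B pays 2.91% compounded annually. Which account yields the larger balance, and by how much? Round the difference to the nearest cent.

Account A, by €6,036.04

Account A growth factor: e^(0.05·5) = e^0.25 ≈ 1.2840254167; balance ≈ 59,707.1819.
Account B growth factor: (1 + 0.0291)^5 ≈ 1.154218128; balance ≈ 53,671.1430.
Account A is larger by 6,036.0389.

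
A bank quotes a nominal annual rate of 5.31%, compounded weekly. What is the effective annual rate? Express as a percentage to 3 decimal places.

One year is 52 periods at 0.00102115 each: (1 + 0.00102115)^52 ≈ 1.054507.
EAR = 1.054507 − 1 ≈ 5.45065%.

5.451%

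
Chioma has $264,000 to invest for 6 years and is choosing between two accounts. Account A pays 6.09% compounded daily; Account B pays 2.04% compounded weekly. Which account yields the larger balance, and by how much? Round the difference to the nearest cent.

Account A, by $82,069.00

Account A growth factor: (1 + 0.0609/365)^2190 ≈ 1.44104640527; balance ≈ 380,436.2510.
Account B growth factor: (1 + 0.0204/52)^312 ≈ 1.13017896585; balance ≈ 298,367.2470.
Account A is larger by 82,069.0040.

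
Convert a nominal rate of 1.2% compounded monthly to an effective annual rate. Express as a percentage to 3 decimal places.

EAR = (1 + 1.2%/12)^12 − 1 = (1 + 0.001)^12 − 1.
(1 + 0.001)^12 ≈ 1.012066, so EAR ≈ 1.20662%.

1.207%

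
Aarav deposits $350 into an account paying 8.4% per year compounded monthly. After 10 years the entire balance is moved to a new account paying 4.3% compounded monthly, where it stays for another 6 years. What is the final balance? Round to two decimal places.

$1,045.81

After 10 years at 8.4%: 350 × 2.309598381 ≈ 808.3594.
Then 6 years at 4.3%: 808.3594 × 1.293742074 ≈ 1,045.8086.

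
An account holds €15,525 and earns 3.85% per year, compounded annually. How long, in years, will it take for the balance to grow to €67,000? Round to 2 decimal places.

38.71 years

We need (1 + 0.0385)^t = 4.3156, so t = ln 4.3156 / ln 1.0385 ≈ 38.7068.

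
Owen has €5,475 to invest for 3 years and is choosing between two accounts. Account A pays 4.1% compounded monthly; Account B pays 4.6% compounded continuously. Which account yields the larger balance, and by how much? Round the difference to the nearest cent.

Account B, by €94.87

A: (1 + 0.041/12)^36 ≈ 1.130647359, so 5,475 × 1.130647359 ≈ 6,190.2943.
B: e^(0.046·3) = e^0.138 ≈ 1.14797555, so 5,475 × 1.14797555 ≈ 6,285.1661.
Difference ≈ 94.8718 in favor of B.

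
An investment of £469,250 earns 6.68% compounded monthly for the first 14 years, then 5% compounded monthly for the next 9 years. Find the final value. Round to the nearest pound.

Phase 1: 469,250·(1 + 0.0668/12)^168 ≈ 1,192,422.6082.
Phase 2: 1,192,422.6082·(1 + 0.05/12)^108 ≈ 1,868,343.3684.

£1,868,343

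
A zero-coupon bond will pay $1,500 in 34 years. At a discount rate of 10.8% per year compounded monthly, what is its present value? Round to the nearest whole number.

$39

Periodic rate = 10.8%/12 = 0.009; 408 periods.
P = 1,500/(1 + 0.009)^408 ≈ 1,500/38.6897412 ≈ 38.7700.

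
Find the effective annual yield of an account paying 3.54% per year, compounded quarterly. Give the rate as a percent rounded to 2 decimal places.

3.59%

One year is 4 periods at 0.00885 each: (1 + 0.00885)^4 ≈ 1.035873.
EAR = 1.035873 − 1 ≈ 3.58727%.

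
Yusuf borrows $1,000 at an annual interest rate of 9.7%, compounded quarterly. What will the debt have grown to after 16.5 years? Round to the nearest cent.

$4,861.77

Periodic rate = 9.7%/4 = 0.02425; periods = 4·16.5 = 66.
A = 1,000·(1 + 0.02425)^66 ≈ 1,000·4.86176758 ≈ 4,861.7676.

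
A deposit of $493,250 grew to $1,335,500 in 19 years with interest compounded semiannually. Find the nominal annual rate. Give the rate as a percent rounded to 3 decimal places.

5.312%

The 38-period growth factor is 1,335,500/493,250 = 2.70755.
r/2 = 2.70755^(1/38) − 1 ≈ 0.0265583, so r ≈ 2·0.0265583 = 5.31165%.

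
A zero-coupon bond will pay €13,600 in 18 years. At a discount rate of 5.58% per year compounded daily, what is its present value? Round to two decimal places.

Growth factor = (1 + 0.0558/365)^6570 ≈ 2.730059034.
P = 13,600/2.730059034 ≈ 4,981.5773.

€4,981.58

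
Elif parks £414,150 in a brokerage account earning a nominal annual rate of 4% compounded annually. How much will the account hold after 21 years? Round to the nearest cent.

Annual rate = 4% = 0.04; years = 21.
A = 414,150·(1 + 0.04)^21 ≈ 414,150·2.27876806875 ≈ 943,751.7957.

£943,751.80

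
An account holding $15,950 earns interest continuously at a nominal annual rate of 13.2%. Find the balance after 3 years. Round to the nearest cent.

A = P·e^(rt) = 15,950·e^(0.132·3) = 15,950·e^0.396.
e^0.396 ≈ 1.4858693176, so A ≈ 23,699.6156.

$23,699.62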